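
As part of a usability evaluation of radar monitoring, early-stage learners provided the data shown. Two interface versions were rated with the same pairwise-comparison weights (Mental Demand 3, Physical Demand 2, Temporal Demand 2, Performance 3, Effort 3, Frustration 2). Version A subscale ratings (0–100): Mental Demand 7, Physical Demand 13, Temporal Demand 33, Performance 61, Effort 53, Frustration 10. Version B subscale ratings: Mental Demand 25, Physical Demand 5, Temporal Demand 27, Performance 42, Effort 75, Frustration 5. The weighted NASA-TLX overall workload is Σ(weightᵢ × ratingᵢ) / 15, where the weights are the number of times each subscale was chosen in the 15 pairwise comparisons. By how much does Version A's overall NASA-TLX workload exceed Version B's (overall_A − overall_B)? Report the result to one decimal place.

-1.7

Version A weighted sum = 3·7 + 2·13 + 2·33 + 3·61 + 3·53 + 2·10 = 21 + 26 + 66 + 183 + 159 + 20 = 475; overall_A = 475/15 = 31.6667.
Version B weighted sum = 3·25 + 2·5 + 2·27 + 3·42 + 3·75 + 2·5 = 75 + 10 + 54 + 126 + 225 + 10 = 500; overall_B = 500/15 = 33.3333.
Difference = 31.6667 − 33.3333 = -1.6666 ≈ -1.7.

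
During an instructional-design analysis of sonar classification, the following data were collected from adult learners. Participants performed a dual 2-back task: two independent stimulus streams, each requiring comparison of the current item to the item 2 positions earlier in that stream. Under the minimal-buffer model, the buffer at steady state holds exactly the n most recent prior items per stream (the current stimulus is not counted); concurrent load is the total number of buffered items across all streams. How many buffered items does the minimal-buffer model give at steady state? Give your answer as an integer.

Each stream's buffer holds its 2 most recent prior items.
Two independent streams: 2 × 2 = 4 buffered items at steady state.

4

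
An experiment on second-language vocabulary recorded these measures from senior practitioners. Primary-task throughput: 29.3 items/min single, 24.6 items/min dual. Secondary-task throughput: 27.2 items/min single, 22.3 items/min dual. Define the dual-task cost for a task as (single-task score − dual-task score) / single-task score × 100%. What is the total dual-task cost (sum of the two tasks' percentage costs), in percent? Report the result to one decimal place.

Primary cost = (29.3 − 24.6) / 29.3 × 100% = 16.0410%.
Secondary cost = (27.2 − 22.3) / 27.2 × 100% = 18.0147%.
Total = 16.0410% + 18.0147% = 34.0557% ≈ 34.1%.

34.1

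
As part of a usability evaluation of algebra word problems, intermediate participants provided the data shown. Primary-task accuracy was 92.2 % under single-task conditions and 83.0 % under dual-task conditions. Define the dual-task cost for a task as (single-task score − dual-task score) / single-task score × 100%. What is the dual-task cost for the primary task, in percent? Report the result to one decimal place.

Cost = (92.2 − 83.0) / 92.2 × 100%
     = 9.2000 / 92.2 × 100% = 9.9783%.
≈ 10.0%.

10.0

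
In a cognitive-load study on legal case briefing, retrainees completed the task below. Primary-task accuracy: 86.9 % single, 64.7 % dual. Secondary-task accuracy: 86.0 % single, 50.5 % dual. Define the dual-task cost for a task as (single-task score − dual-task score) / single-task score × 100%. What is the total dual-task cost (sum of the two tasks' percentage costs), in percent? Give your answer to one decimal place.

66.8

Primary cost = (86.9 − 64.7) / 86.9 × 100% = 25.5466%.
Secondary cost = (86.0 − 50.5) / 86.0 × 100% = 41.2791%.
Total = 25.5466% + 41.2791% = 66.8257% ≈ 66.8%.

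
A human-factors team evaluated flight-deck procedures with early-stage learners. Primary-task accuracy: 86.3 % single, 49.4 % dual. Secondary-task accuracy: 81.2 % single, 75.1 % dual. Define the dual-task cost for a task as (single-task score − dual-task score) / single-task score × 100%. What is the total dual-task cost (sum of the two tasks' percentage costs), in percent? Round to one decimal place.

Primary cost = (86.3 − 49.4) / 86.3 × 100% = 42.7578%.
Secondary cost = (81.2 − 75.1) / 81.2 × 100% = 7.5123%.
Total = 42.7578% + 7.5123% = 50.2701% ≈ 50.3%.

50.3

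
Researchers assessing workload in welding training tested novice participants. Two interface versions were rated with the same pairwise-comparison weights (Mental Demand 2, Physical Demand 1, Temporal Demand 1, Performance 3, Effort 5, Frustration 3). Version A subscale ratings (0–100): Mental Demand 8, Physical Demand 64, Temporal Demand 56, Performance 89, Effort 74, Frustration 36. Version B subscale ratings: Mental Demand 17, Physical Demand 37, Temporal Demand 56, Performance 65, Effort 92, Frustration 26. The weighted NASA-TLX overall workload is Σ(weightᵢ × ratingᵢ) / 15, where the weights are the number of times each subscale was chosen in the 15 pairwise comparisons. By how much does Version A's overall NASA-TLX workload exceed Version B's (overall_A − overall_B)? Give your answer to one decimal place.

1.4

Version A weighted sum = 2·8 + 1·64 + 1·56 + 3·89 + 5·74 + 3·36 = 16 + 64 + 56 + 267 + 370 + 108 = 881; overall_A = 881/15 = 58.7333.
Version B weighted sum = 2·17 + 1·37 + 1·56 + 3·65 + 5·92 + 3·26 = 34 + 37 + 56 + 195 + 460 + 78 = 860; overall_B = 860/15 = 57.3333.
Difference = 58.7333 − 57.3333 = 1.4000 ≈ 1.4.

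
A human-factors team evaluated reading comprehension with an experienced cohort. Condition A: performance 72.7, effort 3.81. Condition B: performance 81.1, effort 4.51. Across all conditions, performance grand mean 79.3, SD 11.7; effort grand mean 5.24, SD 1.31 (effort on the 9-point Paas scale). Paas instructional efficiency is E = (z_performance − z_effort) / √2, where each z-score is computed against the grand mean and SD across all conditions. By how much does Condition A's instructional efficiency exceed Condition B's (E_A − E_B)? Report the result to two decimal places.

-0.13

Condition A: z_P = (72.7 − 79.3)/11.7 = -0.5641; z_E = (3.81 − 5.24)/1.31 = -1.0916; E_A = (-0.5641 − (-1.0916))/√2 = 0.3730.
Condition B: z_P = (81.1 − 79.3)/11.7 = 0.1538; z_E = (4.51 − 5.24)/1.31 = -0.5573; E_B = (0.1538 − (-0.5573))/√2 = 0.5028.
E_A − E_B = 0.3730 − 0.5028 = -0.1298 ≈ -0.13.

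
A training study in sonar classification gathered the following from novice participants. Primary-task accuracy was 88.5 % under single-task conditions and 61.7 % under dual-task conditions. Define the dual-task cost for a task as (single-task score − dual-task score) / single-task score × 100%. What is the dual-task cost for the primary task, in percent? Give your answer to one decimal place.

30.3

Cost = (88.5 − 61.7) / 88.5 × 100%
     = 26.8000 / 88.5 × 100% = 30.2825%.
≈ 30.3%.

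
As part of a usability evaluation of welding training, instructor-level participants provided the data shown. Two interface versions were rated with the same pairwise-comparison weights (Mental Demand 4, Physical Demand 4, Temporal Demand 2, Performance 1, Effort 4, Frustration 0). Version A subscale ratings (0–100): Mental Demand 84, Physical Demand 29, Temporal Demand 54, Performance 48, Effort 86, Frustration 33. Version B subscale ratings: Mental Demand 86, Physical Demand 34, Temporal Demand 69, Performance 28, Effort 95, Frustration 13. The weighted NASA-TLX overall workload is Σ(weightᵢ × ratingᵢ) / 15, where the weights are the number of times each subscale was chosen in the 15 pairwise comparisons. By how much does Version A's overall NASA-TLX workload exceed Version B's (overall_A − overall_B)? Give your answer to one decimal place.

-4.9

Version A weighted sum = 4·84 + 4·29 + 2·54 + 1·48 + 4·86 + 0·33 = 336 + 116 + 108 + 48 + 344 + 0 = 952; overall_A = 952/15 = 63.4667.
Version B weighted sum = 4·86 + 4·34 + 2·69 + 1·28 + 4·95 + 0·13 = 344 + 136 + 138 + 28 + 380 + 0 = 1026; overall_B = 1026/15 = 68.4000.
Difference = 63.4667 − 68.4000 = -4.9333 ≈ -4.9.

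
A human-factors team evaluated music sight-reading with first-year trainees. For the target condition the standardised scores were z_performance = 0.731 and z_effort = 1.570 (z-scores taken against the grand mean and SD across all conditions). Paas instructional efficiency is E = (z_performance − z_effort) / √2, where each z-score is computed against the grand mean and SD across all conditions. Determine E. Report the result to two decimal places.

z_P − z_E = 0.731 − 1.570 = -0.8390.
E = -0.8390 / √2 = -0.8390 / 1.41421 = -0.5933 ≈ -0.59.

-0.59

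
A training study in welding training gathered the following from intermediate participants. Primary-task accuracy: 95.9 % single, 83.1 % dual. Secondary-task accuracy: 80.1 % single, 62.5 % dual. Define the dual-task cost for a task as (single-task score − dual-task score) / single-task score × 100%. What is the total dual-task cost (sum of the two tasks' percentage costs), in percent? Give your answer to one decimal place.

Primary cost = (95.9 − 83.1) / 95.9 × 100% = 13.3472%.
Secondary cost = (80.1 − 62.5) / 80.1 × 100% = 21.9725%.
Total = 13.3472% + 21.9725% = 35.3197% ≈ 35.3%.

35.3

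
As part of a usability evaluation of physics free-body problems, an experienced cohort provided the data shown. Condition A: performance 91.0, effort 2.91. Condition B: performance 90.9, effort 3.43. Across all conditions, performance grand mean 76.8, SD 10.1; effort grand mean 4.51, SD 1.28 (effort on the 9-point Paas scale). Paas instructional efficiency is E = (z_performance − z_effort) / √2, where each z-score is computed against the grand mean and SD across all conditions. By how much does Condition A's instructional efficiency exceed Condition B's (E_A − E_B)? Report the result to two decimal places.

Condition A: z_P = (91.0 − 76.8)/10.1 = 1.4059; z_E = (2.91 − 4.51)/1.28 = -1.2500; E_A = (1.4059 − (-1.2500))/√2 = 1.8780.
Condition B: z_P = (90.9 − 76.8)/10.1 = 1.3960; z_E = (3.43 − 4.51)/1.28 = -0.8437; E_B = (1.3960 − (-0.8437))/√2 = 1.5837.
E_A − E_B = 1.8780 − 1.5837 = 0.2943 ≈ 0.29.

0.29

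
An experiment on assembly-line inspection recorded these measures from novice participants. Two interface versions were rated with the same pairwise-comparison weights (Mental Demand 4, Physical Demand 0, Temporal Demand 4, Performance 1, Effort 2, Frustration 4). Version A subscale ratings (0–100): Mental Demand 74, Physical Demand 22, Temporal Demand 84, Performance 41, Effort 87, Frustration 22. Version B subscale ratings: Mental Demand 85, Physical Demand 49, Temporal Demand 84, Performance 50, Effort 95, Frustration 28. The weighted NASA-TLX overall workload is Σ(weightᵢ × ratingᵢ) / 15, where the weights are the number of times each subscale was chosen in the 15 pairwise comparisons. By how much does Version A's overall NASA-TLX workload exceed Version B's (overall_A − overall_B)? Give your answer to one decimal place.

-6.2

Version A weighted sum = 4·74 + 0·22 + 4·84 + 1·41 + 2·87 + 4·22 = 296 + 0 + 336 + 41 + 174 + 88 = 935; overall_A = 935/15 = 62.3333.
Version B weighted sum = 4·85 + 0·49 + 4·84 + 1·50 + 2·95 + 4·28 = 340 + 0 + 336 + 50 + 190 + 112 = 1028; overall_B = 1028/15 = 68.5333.
Difference = 62.3333 − 68.5333 = -6.2000 ≈ -6.2.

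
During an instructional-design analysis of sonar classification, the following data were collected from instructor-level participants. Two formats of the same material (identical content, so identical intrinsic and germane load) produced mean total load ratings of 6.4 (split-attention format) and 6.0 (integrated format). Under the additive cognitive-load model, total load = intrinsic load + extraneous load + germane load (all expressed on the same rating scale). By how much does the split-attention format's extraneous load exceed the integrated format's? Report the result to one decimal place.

0.4

Intrinsic and germane load are equal across formats, so the difference in total load equals the difference in extraneous load.
Extraneous-load difference = 6.4 − 6.0 = 0.4.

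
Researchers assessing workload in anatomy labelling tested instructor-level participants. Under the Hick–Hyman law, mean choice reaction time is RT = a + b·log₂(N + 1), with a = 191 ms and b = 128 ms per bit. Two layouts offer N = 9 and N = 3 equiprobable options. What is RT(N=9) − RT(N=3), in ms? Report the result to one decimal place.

RT(9) = 191 + 128·log₂(10) = 191 + 128·3.3219 = 616.2032 ms.
RT(3) = 191 + 128·log₂(4) = 191 + 128·2.0000 = 447.0000 ms.
Difference = 616.2032 − 447.0000 = 169.2032 ≈ 169.2 ms.

169.2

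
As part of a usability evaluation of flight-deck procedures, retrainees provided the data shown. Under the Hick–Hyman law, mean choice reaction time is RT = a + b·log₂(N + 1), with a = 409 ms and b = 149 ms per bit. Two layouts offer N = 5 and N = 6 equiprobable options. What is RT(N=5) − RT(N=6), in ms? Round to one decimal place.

RT(5) = 409 + 149·log₂(6) = 409 + 149·2.5850 = 794.1650 ms.
RT(6) = 409 + 149·log₂(7) = 409 + 149·2.8074 = 827.3026 ms.
Difference = 794.1650 − 827.3026 = -33.1376 ≈ -33.1 ms.

-33.1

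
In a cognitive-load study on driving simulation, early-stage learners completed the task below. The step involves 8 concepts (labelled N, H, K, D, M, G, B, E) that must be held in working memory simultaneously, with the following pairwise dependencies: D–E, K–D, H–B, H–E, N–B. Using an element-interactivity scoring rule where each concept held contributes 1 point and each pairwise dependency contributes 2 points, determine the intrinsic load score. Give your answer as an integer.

Count of concepts held simultaneously: 8.
Count of pairwise dependencies listed: 5.
Element contribution: 8 × 1 = 8.
Interaction contribution: 5 × 2 = 10.
Intrinsic load = 8 + 10 = 18.

18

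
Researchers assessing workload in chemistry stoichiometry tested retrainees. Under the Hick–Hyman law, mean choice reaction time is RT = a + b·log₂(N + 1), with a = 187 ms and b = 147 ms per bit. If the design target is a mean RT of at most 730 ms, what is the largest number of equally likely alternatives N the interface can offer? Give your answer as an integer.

Set 187 + 147·log₂(N + 1) ≤ 730.
log₂(N + 1) ≤ (730 − 187) / 147 = 3.6939.
N + 1 ≤ 2^3.6939 = 12.9412.
N ≤ 11.9412, so the largest integer N is 11.

11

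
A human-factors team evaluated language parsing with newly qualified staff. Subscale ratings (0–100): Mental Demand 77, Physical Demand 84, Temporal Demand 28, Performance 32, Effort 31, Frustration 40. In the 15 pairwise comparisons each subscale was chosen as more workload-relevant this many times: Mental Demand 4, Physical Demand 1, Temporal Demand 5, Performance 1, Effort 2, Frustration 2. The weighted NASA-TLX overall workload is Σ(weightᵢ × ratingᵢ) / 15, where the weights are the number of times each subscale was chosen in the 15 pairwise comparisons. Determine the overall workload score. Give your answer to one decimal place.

The tallies are the weights (they sum to 15).
Weighted sum = 4·77 + 1·84 + 5·28 + 1·32 + 2·31 + 2·40
            = 308 + 84 + 140 + 32 + 62 + 80 = 706.
Overall workload = 706 / 15 = 47.0667 ≈ 47.1.

47.1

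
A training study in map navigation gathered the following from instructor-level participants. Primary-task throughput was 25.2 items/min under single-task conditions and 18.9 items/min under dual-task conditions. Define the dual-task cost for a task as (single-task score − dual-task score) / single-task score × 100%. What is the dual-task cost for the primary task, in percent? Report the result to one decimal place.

25.0

Cost = (25.2 − 18.9) / 25.2 × 100%
     = 6.3000 / 25.2 × 100% = 25.0000%.
≈ 25.0%.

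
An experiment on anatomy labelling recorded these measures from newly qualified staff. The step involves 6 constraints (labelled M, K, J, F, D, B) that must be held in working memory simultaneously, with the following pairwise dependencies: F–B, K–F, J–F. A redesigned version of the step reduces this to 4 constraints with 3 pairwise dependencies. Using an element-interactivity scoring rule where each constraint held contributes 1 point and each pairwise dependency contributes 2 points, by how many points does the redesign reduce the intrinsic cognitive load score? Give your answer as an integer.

Original: 6 × 1 + 3 × 2 = 6 + 6 = 12.
Redesigned: 4 × 1 + 3 × 2 = 4 + 6 = 10.
Reduction = 12 − 10 = 2.

2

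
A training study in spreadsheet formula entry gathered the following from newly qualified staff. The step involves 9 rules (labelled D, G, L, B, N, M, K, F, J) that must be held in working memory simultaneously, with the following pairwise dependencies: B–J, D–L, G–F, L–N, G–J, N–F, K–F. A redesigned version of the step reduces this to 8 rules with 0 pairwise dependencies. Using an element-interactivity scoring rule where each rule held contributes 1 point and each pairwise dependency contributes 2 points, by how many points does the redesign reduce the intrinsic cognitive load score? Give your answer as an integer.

Original: 9 × 1 + 7 × 2 = 9 + 14 = 23.
Redesigned: 8 × 1 + 0 × 2 = 8 + 0 = 8.
Reduction = 23 − 8 = 15.

15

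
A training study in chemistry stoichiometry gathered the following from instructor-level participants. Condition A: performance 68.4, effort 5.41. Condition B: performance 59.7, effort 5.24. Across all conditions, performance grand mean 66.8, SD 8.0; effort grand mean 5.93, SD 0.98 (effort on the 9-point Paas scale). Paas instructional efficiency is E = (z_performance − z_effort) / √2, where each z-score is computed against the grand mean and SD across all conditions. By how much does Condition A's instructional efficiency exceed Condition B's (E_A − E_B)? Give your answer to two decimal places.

Condition A: z_P = (68.4 − 66.8)/8.0 = 0.2000; z_E = (5.41 − 5.93)/0.98 = -0.5306; E_A = (0.2000 − (-0.5306))/√2 = 0.5166.
Condition B: z_P = (59.7 − 66.8)/8.0 = -0.8875; z_E = (5.24 − 5.93)/0.98 = -0.7041; E_B = (-0.8875 − (-0.7041))/√2 = -0.1297.
E_A − E_B = 0.5166 − (-0.1297) = 0.6463 ≈ 0.65.

0.65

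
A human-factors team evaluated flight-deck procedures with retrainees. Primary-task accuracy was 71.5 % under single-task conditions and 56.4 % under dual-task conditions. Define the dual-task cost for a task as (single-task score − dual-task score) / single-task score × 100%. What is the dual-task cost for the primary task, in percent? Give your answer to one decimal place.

21.1

Cost = (71.5 − 56.4) / 71.5 × 100%
     = 15.1000 / 71.5 × 100% = 21.1189%.
≈ 21.1%.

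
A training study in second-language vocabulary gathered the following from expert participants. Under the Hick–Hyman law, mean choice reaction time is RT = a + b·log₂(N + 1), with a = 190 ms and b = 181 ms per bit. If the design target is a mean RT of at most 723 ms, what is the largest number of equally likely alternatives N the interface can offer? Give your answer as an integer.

Set 190 + 181·log₂(N + 1) ≤ 723.
log₂(N + 1) ≤ (723 − 190) / 181 = 2.9448.
N + 1 ≤ 2^2.9448 = 7.6997.
N ≤ 6.6997, so the largest integer N is 6.

6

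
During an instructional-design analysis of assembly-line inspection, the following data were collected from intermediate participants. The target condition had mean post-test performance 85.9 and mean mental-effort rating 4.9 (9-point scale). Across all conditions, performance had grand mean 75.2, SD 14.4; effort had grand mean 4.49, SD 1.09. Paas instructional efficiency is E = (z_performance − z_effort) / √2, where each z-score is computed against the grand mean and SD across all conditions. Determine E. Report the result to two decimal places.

z_performance = (85.9 − 75.2) / 14.4 = 10.7000 / 14.4 = 0.7431.
z_effort = (4.9 − 4.49) / 1.09 = 0.4100 / 1.09 = 0.3761.
z_P − z_E = 0.7431 − 0.3761 = 0.3670.
E = 0.3670 / √2 = 0.3670 / 1.41421 = 0.2595 ≈ 0.26.

0.26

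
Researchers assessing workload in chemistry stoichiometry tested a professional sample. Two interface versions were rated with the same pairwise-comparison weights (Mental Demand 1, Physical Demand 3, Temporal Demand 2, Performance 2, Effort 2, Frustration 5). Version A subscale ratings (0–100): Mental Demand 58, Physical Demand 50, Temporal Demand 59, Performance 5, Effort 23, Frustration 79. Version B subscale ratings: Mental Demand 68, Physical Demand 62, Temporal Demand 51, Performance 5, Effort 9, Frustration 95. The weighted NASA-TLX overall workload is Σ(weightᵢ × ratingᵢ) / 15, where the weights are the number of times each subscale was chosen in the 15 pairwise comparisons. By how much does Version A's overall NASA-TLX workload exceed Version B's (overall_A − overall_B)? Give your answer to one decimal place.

Version A weighted sum = 1·58 + 3·50 + 2·59 + 2·5 + 2·23 + 5·79 = 58 + 150 + 118 + 10 + 46 + 395 = 777; overall_A = 777/15 = 51.8000.
Version B weighted sum = 1·68 + 3·62 + 2·51 + 2·5 + 2·9 + 5·95 = 68 + 186 + 102 + 10 + 18 + 475 = 859; overall_B = 859/15 = 57.2667.
Difference = 51.8000 − 57.2667 = -5.4667 ≈ -5.5.

-5.5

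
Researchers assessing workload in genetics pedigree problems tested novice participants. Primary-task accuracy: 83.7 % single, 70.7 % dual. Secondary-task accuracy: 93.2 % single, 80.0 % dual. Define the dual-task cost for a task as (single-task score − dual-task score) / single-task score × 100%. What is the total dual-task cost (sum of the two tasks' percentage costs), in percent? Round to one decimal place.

Primary cost = (83.7 − 70.7) / 83.7 × 100% = 15.5317%.
Secondary cost = (93.2 − 80.0) / 93.2 × 100% = 14.1631%.
Total = 15.5317% + 14.1631% = 29.6948% ≈ 29.7%.

29.7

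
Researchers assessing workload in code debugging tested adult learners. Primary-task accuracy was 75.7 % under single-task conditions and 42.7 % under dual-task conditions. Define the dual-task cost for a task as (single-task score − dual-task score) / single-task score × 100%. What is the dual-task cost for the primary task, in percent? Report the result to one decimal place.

43.6

Cost = (75.7 − 42.7) / 75.7 × 100%
     = 33.0000 / 75.7 × 100% = 43.5931%.
≈ 43.6%.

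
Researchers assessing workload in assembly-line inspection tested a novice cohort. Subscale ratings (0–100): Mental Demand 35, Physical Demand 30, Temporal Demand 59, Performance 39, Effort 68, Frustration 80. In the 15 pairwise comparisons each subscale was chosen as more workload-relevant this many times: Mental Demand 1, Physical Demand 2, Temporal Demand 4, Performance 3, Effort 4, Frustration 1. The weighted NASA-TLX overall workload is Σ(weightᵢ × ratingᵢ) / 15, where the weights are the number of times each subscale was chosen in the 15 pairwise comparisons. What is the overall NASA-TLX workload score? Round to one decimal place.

53.3

The tallies are the weights (they sum to 15).
Weighted sum = 1·35 + 2·30 + 4·59 + 3·39 + 4·68 + 1·80
            = 35 + 60 + 236 + 117 + 272 + 80 = 800.
Overall workload = 800 / 15 = 53.3333 ≈ 53.3.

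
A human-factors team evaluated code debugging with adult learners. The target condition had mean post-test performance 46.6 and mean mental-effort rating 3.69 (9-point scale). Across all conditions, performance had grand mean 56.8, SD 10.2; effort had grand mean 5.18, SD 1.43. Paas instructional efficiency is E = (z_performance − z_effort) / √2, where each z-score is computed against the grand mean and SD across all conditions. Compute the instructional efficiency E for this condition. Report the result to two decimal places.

z_performance = (46.6 − 56.8) / 10.2 = -10.2000 / 10.2 = -1.0000.
z_effort = (3.69 − 5.18) / 1.43 = -1.4900 / 1.43 = -1.0420.
z_P − z_E = -1.0000 − (-1.0420) = 0.0420.
E = 0.0420 / √2 = 0.0420 / 1.41421 = 0.0297 ≈ 0.03.

0.03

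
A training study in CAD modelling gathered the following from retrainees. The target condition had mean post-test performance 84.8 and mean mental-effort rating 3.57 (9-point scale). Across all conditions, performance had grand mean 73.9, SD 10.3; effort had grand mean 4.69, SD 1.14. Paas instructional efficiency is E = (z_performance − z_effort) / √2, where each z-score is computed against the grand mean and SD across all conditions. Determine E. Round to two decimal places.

1.44

z_performance = (84.8 − 73.9) / 10.3 = 10.9000 / 10.3 = 1.0583.
z_effort = (3.57 − 4.69) / 1.14 = -1.1200 / 1.14 = -0.9825.
z_P − z_E = 1.0583 − (-0.9825) = 2.0408.
E = 2.0408 / √2 = 2.0408 / 1.41421 = 1.4431 ≈ 1.44.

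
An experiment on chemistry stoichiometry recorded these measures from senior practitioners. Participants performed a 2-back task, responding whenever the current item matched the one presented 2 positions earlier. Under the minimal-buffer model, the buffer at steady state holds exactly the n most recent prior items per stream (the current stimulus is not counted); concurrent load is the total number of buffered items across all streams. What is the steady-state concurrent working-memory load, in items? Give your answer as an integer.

The buffer holds the 2 most recent prior items.
Steady-state concurrent load = 2 items.

2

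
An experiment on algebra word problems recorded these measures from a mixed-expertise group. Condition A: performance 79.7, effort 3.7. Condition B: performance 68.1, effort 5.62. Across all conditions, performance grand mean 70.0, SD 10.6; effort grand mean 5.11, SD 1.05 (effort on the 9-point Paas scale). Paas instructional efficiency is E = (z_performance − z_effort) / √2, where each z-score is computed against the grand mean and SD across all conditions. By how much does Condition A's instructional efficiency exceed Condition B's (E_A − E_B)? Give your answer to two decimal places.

Condition A: z_P = (79.7 − 70.0)/10.6 = 0.9151; z_E = (3.7 − 5.11)/1.05 = -1.3429; E_A = (0.9151 − (-1.3429))/√2 = 1.5966.
Condition B: z_P = (68.1 − 70.0)/10.6 = -0.1792; z_E = (5.62 − 5.11)/1.05 = 0.4857; E_B = (-0.1792 − 0.4857)/√2 = -0.4702.
E_A − E_B = 1.5966 − (-0.4702) = 2.0668 ≈ 2.07.

2.07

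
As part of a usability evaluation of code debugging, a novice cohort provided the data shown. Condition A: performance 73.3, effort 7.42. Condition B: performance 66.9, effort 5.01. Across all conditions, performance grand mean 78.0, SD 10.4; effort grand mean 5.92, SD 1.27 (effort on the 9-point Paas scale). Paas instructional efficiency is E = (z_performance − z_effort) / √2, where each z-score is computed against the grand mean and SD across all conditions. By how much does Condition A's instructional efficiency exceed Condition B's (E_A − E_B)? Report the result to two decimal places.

-0.91

Condition A: z_P = (73.3 − 78.0)/10.4 = -0.4519; z_E = (7.42 − 5.92)/1.27 = 1.1811; E_A = (-0.4519 − 1.1811)/√2 = -1.1547.
Condition B: z_P = (66.9 − 78.0)/10.4 = -1.0673; z_E = (5.01 − 5.92)/1.27 = -0.7165; E_B = (-1.0673 − (-0.7165))/√2 = -0.2481.
E_A − E_B = -1.1547 − (-0.2481) = -0.9066 ≈ -0.91.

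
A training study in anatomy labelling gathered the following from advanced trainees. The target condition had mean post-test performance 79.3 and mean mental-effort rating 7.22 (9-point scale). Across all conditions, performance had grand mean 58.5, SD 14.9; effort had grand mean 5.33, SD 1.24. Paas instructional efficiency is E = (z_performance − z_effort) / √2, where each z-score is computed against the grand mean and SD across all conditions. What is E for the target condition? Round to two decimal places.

z_performance = (79.3 − 58.5) / 14.9 = 20.8000 / 14.9 = 1.3960.
z_effort = (7.22 − 5.33) / 1.24 = 1.8900 / 1.24 = 1.5242.
z_P − z_E = 1.3960 − 1.5242 = -0.1282.
E = -0.1282 / √2 = -0.1282 / 1.41421 = -0.0907 ≈ -0.09.

-0.09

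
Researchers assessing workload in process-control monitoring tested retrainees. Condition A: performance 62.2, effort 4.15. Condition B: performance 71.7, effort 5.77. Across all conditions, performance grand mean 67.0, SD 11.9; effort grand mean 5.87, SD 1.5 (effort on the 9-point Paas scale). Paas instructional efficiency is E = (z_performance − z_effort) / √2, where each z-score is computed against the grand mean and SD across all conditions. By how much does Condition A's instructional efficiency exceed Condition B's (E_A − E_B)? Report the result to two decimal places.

0.20

Condition A: z_P = (62.2 − 67.0)/11.9 = -0.4034; z_E = (4.15 − 5.87)/1.5 = -1.1467; E_A = (-0.4034 − (-1.1467))/√2 = 0.5256.
Condition B: z_P = (71.7 − 67.0)/11.9 = 0.3950; z_E = (5.77 − 5.87)/1.5 = -0.0667; E_B = (0.3950 − (-0.0667))/√2 = 0.3265.
E_A − E_B = 0.5256 − 0.3265 = 0.1991 ≈ 0.20.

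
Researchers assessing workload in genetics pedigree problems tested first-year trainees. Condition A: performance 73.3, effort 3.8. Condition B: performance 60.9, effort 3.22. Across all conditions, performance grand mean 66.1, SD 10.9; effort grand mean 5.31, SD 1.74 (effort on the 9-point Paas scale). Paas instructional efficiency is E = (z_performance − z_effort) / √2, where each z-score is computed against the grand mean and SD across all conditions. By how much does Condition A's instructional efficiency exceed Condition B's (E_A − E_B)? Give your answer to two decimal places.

0.57

Condition A: z_P = (73.3 − 66.1)/10.9 = 0.6606; z_E = (3.8 − 5.31)/1.74 = -0.8678; E_A = (0.6606 − (-0.8678))/√2 = 1.0807.
Condition B: z_P = (60.9 − 66.1)/10.9 = -0.4771; z_E = (3.22 − 5.31)/1.74 = -1.2011; E_B = (-0.4771 − (-1.2011))/√2 = 0.5119.
E_A − E_B = 1.0807 − 0.5119 = 0.5688 ≈ 0.57.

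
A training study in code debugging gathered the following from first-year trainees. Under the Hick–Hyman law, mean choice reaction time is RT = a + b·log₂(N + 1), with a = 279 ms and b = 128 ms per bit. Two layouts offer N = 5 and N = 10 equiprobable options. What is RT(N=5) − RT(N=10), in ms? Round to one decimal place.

-111.9

RT(5) = 279 + 128·log₂(6) = 279 + 128·2.5850 = 609.8800 ms.
RT(10) = 279 + 128·log₂(11) = 279 + 128·3.4594 = 721.8032 ms.
Difference = 609.8800 − 721.8032 = -111.9232 ≈ -111.9 ms.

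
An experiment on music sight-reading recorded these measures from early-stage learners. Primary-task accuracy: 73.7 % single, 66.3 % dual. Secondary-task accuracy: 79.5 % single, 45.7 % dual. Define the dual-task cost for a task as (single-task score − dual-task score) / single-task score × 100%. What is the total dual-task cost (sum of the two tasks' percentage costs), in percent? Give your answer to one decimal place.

52.6

Primary cost = (73.7 − 66.3) / 73.7 × 100% = 10.0407%.
Secondary cost = (79.5 − 45.7) / 79.5 × 100% = 42.5157%.
Total = 10.0407% + 42.5157% = 52.5564% ≈ 52.6%.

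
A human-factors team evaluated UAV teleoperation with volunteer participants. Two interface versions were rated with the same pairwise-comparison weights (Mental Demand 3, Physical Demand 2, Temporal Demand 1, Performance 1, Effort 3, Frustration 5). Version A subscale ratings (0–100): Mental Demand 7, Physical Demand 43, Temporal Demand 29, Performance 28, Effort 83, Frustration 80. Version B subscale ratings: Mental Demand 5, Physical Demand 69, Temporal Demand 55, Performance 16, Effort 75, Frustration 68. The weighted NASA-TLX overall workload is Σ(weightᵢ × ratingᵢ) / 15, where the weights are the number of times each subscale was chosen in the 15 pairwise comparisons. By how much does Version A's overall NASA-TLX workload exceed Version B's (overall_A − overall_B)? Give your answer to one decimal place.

1.6

Version A weighted sum = 3·7 + 2·43 + 1·29 + 1·28 + 3·83 + 5·80 = 21 + 86 + 29 + 28 + 249 + 400 = 813; overall_A = 813/15 = 54.2000.
Version B weighted sum = 3·5 + 2·69 + 1·55 + 1·16 + 3·75 + 5·68 = 15 + 138 + 55 + 16 + 225 + 340 = 789; overall_B = 789/15 = 52.6000.
Difference = 54.2000 − 52.6000 = 1.6000 ≈ 1.6.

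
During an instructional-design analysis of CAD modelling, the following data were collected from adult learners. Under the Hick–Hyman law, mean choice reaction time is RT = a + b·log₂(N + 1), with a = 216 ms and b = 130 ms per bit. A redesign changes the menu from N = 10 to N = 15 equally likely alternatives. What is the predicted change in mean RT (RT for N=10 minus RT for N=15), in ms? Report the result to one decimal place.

-70.3

RT(10) = 216 + 130·log₂(11) = 216 + 130·3.4594 = 665.7220 ms.
RT(15) = 216 + 130·log₂(16) = 216 + 130·4.0000 = 736.0000 ms.
Difference = 665.7220 − 736.0000 = -70.2780 ≈ -70.3 ms.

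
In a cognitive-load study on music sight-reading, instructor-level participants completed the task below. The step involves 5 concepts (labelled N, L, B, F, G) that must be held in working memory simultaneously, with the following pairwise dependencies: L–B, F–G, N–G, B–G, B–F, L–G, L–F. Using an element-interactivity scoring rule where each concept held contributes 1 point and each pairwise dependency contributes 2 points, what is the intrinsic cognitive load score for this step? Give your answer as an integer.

Count of concepts held simultaneously: 5.
Count of pairwise dependencies listed: 7.
Element contribution: 5 × 1 = 5.
Interaction contribution: 7 × 2 = 14.
Intrinsic load = 5 + 14 = 19.

19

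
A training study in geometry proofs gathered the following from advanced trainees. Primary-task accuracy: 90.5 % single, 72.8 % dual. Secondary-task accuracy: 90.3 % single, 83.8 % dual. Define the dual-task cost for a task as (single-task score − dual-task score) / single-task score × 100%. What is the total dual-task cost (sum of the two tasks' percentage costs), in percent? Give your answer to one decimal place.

Primary cost = (90.5 − 72.8) / 90.5 × 100% = 19.5580%.
Secondary cost = (90.3 − 83.8) / 90.3 × 100% = 7.1982%.
Total = 19.5580% + 7.1982% = 26.7562% ≈ 26.8%.

26.8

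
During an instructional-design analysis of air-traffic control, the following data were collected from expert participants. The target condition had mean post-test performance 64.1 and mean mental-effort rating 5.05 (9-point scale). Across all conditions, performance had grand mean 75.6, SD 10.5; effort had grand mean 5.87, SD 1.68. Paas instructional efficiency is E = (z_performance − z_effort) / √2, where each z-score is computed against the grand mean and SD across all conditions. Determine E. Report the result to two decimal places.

z_performance = (64.1 − 75.6) / 10.5 = -11.5000 / 10.5 = -1.0952.
z_effort = (5.05 − 5.87) / 1.68 = -0.8200 / 1.68 = -0.4881.
z_P − z_E = -1.0952 − (-0.4881) = -0.6071.
E = -0.6071 / √2 = -0.6071 / 1.41421 = -0.4293 ≈ -0.43.

-0.43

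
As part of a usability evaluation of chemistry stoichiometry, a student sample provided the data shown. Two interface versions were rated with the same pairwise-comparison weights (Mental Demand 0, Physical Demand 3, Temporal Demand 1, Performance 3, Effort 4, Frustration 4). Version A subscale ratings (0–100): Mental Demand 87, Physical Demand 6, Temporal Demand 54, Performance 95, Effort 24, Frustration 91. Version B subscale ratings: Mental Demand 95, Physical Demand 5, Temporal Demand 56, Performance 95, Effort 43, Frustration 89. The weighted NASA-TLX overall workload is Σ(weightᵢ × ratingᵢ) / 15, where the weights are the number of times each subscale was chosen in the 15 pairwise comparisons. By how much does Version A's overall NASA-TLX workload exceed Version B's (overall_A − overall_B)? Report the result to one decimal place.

-4.5

Version A weighted sum = 0·87 + 3·6 + 1·54 + 3·95 + 4·24 + 4·91 = 0 + 18 + 54 + 285 + 96 + 364 = 817; overall_A = 817/15 = 54.4667.
Version B weighted sum = 0·95 + 3·5 + 1·56 + 3·95 + 4·43 + 4·89 = 0 + 15 + 56 + 285 + 172 + 356 = 884; overall_B = 884/15 = 58.9333.
Difference = 54.4667 − 58.9333 = -4.4666 ≈ -4.5.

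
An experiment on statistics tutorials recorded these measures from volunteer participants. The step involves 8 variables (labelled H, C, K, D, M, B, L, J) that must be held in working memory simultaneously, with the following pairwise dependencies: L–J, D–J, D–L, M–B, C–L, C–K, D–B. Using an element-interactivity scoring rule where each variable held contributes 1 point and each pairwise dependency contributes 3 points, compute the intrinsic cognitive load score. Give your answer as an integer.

Count of variables held simultaneously: 8.
Count of pairwise dependencies listed: 7.
Element contribution: 8 × 1 = 8.
Interaction contribution: 7 × 3 = 21.
Intrinsic load = 8 + 21 = 29.

29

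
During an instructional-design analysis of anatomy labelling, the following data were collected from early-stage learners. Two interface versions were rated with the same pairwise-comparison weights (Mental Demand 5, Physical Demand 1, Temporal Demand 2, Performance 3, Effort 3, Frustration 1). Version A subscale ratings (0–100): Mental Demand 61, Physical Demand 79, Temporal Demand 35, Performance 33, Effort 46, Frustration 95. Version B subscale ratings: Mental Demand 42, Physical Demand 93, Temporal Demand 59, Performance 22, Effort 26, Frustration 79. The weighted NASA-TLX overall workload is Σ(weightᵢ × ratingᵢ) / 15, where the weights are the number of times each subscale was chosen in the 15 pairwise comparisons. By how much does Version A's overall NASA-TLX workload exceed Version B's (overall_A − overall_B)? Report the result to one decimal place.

9.5

Version A weighted sum = 5·61 + 1·79 + 2·35 + 3·33 + 3·46 + 1·95 = 305 + 79 + 70 + 99 + 138 + 95 = 786; overall_A = 786/15 = 52.4000.
Version B weighted sum = 5·42 + 1·93 + 2·59 + 3·22 + 3·26 + 1·79 = 210 + 93 + 118 + 66 + 78 + 79 = 644; overall_B = 644/15 = 42.9333.
Difference = 52.4000 − 42.9333 = 9.4667 ≈ 9.5.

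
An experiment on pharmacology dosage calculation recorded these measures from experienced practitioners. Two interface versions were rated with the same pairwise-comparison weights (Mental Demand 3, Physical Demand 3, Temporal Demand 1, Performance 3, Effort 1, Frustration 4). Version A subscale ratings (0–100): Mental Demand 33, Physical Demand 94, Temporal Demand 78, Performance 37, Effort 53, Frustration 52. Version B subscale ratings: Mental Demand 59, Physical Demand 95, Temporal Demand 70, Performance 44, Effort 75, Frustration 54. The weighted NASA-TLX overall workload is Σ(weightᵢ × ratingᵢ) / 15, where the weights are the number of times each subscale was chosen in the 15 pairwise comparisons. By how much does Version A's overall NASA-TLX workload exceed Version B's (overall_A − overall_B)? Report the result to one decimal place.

-8.3

Version A weighted sum = 3·33 + 3·94 + 1·78 + 3·37 + 1·53 + 4·52 = 99 + 282 + 78 + 111 + 53 + 208 = 831; overall_A = 831/15 = 55.4000.
Version B weighted sum = 3·59 + 3·95 + 1·70 + 3·44 + 1·75 + 4·54 = 177 + 285 + 70 + 132 + 75 + 216 = 955; overall_B = 955/15 = 63.6667.
Difference = 55.4000 − 63.6667 = -8.2667 ≈ -8.3.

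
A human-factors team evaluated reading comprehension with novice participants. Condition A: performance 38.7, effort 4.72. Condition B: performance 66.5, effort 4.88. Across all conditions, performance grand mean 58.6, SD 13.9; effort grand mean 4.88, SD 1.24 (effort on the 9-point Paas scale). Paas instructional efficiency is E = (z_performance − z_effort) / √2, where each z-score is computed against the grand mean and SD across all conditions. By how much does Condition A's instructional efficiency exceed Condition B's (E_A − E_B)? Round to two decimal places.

-1.32

Condition A: z_P = (38.7 − 58.6)/13.9 = -1.4317; z_E = (4.72 − 4.88)/1.24 = -0.1290; E_A = (-1.4317 − (-0.1290))/√2 = -0.9211.
Condition B: z_P = (66.5 − 58.6)/13.9 = 0.5683; z_E = (4.88 − 4.88)/1.24 = 0.0000; E_B = (0.5683 − 0.0000)/√2 = 0.4018.
E_A − E_B = -0.9211 − 0.4018 = -1.3229 ≈ -1.32.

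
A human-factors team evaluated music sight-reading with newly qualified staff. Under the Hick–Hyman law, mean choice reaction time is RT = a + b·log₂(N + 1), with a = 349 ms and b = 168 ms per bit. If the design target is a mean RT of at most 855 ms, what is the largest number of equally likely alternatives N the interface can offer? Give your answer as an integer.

Set 349 + 168·log₂(N + 1) ≤ 855.
log₂(N + 1) ≤ (855 − 349) / 168 = 3.0119.
N + 1 ≤ 2^3.0119 = 8.0663.
N ≤ 7.0663, so the largest integer N is 7.

7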